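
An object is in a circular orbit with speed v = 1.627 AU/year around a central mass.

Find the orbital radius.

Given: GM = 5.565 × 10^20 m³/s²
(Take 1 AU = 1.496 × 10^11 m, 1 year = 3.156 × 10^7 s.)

Convert to SI: v = 1.627 AU/year = 7712.27 m/s.
For a circular orbit, v² = GM / r, so r = GM / v².
r = 5.565e+20 / (7712.27)² m ≈ 9.356e+12 m = 62.54 AU.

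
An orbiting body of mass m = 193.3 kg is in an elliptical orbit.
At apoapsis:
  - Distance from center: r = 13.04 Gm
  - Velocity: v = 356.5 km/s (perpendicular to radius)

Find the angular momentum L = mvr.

Convert to SI: r = 13.04 Gm = 1.304e+10 m; v = 356.5 km/s = 356500 m/s.
Since v is perpendicular to r, L = m · v · r.
L = 193.3 · 356500 · 1.304e+10 kg·m²/s ≈ 8.986e+17 kg·m²/s.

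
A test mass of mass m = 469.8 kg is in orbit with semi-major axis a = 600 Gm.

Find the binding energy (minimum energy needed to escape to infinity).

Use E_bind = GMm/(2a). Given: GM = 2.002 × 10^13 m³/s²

Convert to SI: a = 600 Gm = 6e+11 m.
Total orbital energy is E = −GMm/(2a); binding energy is E_bind = −E = GMm/(2a).
E_bind = 2.002e+13 · 469.8 / (2 · 6e+11) J ≈ 7838 J = 7.838 kJ.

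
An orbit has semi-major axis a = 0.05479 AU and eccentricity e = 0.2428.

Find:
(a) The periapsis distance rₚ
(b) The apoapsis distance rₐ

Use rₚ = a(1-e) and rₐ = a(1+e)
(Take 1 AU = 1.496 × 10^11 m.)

Convert to SI: a = 0.05479 AU = 8.19658e+09 m.
(a) rₚ = a(1 − e) = 8.19658e+09 · (1 − 0.2428) = 8.19658e+09 · 0.7572 ≈ 6.206e+09 m = 0.04149 AU.
(b) rₐ = a(1 + e) = 8.19658e+09 · (1 + 0.2428) = 8.19658e+09 · 1.2428 ≈ 1.019e+10 m = 0.06809 AU.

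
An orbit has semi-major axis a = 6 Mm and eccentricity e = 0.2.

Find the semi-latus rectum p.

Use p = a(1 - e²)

Convert to SI: a = 6 Mm = 6e+06 m.
p = a (1 − e²).
p = 6e+06 · (1 − (0.2)²) = 6e+06 · 0.96 ≈ 5.76e+06 m = 5.76 Mm.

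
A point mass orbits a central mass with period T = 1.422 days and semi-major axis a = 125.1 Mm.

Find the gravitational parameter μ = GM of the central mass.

Convert to SI: T = 1.422 days = 122861 s; a = 125.1 Mm = 1.251e+08 m.
GM = 4π² · a³ / T².
GM = 4π² · (1.251e+08)³ / (122861)² m³/s² ≈ 5.12e+15 m³/s² = 5.12 × 10^15 m³/s².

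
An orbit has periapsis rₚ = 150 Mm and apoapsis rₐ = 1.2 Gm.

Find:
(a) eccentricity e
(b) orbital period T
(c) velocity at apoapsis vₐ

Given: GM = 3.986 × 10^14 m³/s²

Convert to SI: rₚ = 150 Mm = 1.5e+08 m; rₐ = 1.2 Gm = 1.2e+09 m.
(a) e = (rₐ − rₚ)/(rₐ + rₚ) = (1.2e+09 − 1.5e+08)/(1.2e+09 + 1.5e+08) ≈ 0.7778
(b) With a = (rₚ + rₐ)/2 = 6.75e+08 m, T = 2π √(a³/GM) = 2π √((6.75e+08)³/3.986e+14) s ≈ 5.519e+06 s
(c) With a = (rₚ + rₐ)/2 = 6.75e+08 m, vₐ = √(GM (2/rₐ − 1/a)) = √(3.986e+14 · (2/1.2e+09 − 1/6.75e+08)) m/s ≈ 271.7 m/s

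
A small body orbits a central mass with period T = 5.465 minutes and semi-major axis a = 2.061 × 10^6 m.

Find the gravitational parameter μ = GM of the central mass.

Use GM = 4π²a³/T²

Convert to SI: T = 5.465 minutes = 327.9 s.
GM = 4π² · a³ / T².
GM = 4π² · (2.061e+06)³ / (327.9)² m³/s² ≈ 3.214e+15 m³/s² = 3.214 × 10^15 m³/s².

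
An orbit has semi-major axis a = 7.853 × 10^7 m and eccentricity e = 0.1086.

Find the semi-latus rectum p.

p = a (1 − e²).
p = 7.853e+07 · (1 − (0.1086)²) = 7.853e+07 · 0.988206 ≈ 7.76e+07 m = 7.76 × 10^7 m.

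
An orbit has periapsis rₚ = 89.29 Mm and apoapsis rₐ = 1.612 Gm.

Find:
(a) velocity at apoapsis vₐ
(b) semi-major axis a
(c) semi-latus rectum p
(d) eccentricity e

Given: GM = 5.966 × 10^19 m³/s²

Convert to SI: rₚ = 89.29 Mm = 8.929e+07 m; rₐ = 1.612 Gm = 1.612e+09 m.
(a) With a = (rₚ + rₐ)/2 = 8.50645e+08 m, vₐ = √(GM (2/rₐ − 1/a)) = √(5.966e+19 · (2/1.612e+09 − 1/8.50645e+08)) m/s ≈ 6.233e+04 m/s
(b) a = (rₚ + rₐ)/2 = (8.929e+07 + 1.612e+09)/2 ≈ 8.506e+08 m
(c) From a = (rₚ + rₐ)/2 = 8.50645e+08 m and e = (rₐ − rₚ)/(rₐ + rₚ) = 0.895033, p = a(1 − e²) = 8.50645e+08 · (1 − (0.895033)²) ≈ 1.692e+08 m
(d) e = (rₐ − rₚ)/(rₐ + rₚ) = (1.612e+09 − 8.929e+07)/(1.612e+09 + 8.929e+07) ≈ 0.895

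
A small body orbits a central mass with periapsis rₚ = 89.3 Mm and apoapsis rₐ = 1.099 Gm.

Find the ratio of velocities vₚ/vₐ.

Convert to SI: rₚ = 89.3 Mm = 8.93e+07 m; rₐ = 1.099 Gm = 1.099e+09 m.
Conservation of angular momentum gives rₚvₚ = rₐvₐ, so vₚ/vₐ = rₐ/rₚ.
vₚ/vₐ = 1.099e+09 / 8.93e+07 ≈ 12.31.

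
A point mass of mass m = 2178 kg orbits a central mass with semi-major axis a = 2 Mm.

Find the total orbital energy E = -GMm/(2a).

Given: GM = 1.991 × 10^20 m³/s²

Convert to SI: a = 2 Mm = 2e+06 m.
E = −GMm / (2a).
E = −1.991e+20 · 2178 / (2 · 2e+06) J ≈ -1.084e+17 J = -108.4 PJ.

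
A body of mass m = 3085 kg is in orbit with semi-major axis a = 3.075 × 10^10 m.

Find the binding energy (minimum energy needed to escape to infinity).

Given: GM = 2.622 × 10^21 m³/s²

Total orbital energy is E = −GMm/(2a); binding energy is E_bind = −E = GMm/(2a).
E_bind = 2.622e+21 · 3085 / (2 · 3.075e+10) J ≈ 1.315e+14 J = 131.5 TJ.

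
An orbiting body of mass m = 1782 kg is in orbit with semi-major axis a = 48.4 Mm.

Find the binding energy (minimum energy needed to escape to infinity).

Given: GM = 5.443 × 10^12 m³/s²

Convert to SI: a = 48.4 Mm = 4.84e+07 m.
Total orbital energy is E = −GMm/(2a); binding energy is E_bind = −E = GMm/(2a).
E_bind = 5.443e+12 · 1782 / (2 · 4.84e+07) J ≈ 1.002e+08 J = 100.2 MJ.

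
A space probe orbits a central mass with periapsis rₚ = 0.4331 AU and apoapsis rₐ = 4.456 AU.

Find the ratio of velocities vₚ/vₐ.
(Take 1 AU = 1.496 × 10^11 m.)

Convert to SI: rₚ = 0.4331 AU = 6.47918e+10 m; rₐ = 4.456 AU = 6.66618e+11 m.
Conservation of angular momentum gives rₚvₚ = rₐvₐ, so vₚ/vₐ = rₐ/rₚ.
vₚ/vₐ = 6.66618e+11 / 6.47918e+10 ≈ 10.29.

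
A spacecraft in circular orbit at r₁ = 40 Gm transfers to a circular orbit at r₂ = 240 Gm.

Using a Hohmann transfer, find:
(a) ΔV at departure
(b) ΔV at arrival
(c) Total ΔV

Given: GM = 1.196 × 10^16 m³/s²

Convert to SI: r₁ = 40 Gm = 4e+10 m; r₂ = 240 Gm = 2.4e+11 m.
Transfer semi-major axis: a_t = (r₁ + r₂)/2 = (4e+10 + 2.4e+11)/2 = 1.4e+11 m.
Circular speeds: v₁ = √(GM/r₁) = 546.809 m/s, v₂ = √(GM/r₂) = 223.234 m/s.
Transfer speeds (vis-viva v² = GM(2/r − 1/a_t)): v₁ᵗ = 715.941 m/s, v₂ᵗ = 119.323 m/s.
(a) ΔV₁ = |v₁ᵗ − v₁| ≈ 169.1 m/s = 169.1 m/s.
(b) ΔV₂ = |v₂ − v₂ᵗ| ≈ 103.9 m/s = 103.9 m/s.
(c) ΔV_total = ΔV₁ + ΔV₂ ≈ 273 m/s = 273 m/s.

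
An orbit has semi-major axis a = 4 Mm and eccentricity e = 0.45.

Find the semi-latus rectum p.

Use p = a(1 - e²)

Convert to SI: a = 4 Mm = 4e+06 m.
p = a (1 − e²).
p = 4e+06 · (1 − (0.45)²) = 4e+06 · 0.7975 ≈ 3.19e+06 m = 3.19 Mm.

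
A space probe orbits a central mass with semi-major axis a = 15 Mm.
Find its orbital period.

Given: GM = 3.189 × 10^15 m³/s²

Convert to SI: a = 15 Mm = 1.5e+07 m.
Kepler's third law: T = 2π √(a³ / GM).
Substituting a = 1.5e+07 m and GM = 3.189e+15 m³/s²:
T = 2π √((1.5e+07)³ / 3.189e+15) s
T ≈ 6464 s = 1.796 hours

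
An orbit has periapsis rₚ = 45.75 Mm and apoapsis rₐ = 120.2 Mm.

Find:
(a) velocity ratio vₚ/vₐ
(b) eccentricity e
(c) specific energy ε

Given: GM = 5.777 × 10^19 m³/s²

Convert to SI: rₚ = 45.75 Mm = 4.575e+07 m; rₐ = 120.2 Mm = 1.202e+08 m.
(a) Conservation of angular momentum (rₚvₚ = rₐvₐ) gives vₚ/vₐ = rₐ/rₚ = 1.202e+08/4.575e+07 ≈ 2.627
(b) e = (rₐ − rₚ)/(rₐ + rₚ) = (1.202e+08 − 4.575e+07)/(1.202e+08 + 4.575e+07) ≈ 0.4486
(c) With a = (rₚ + rₐ)/2 = 8.2975e+07 m, ε = −GM/(2a) = −5.777e+19/(2 · 8.2975e+07) J/kg ≈ -3.481e+11 J/kg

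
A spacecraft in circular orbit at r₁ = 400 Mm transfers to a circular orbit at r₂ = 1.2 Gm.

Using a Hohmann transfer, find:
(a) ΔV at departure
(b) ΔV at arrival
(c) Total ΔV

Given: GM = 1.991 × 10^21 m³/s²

Convert to SI: r₁ = 400 Mm = 4e+08 m; r₂ = 1.2 Gm = 1.2e+09 m.
Transfer semi-major axis: a_t = (r₁ + r₂)/2 = (4e+08 + 1.2e+09)/2 = 8e+08 m.
Circular speeds: v₁ = √(GM/r₁) = 2.23103e+06 m/s, v₂ = √(GM/r₂) = 1.28809e+06 m/s.
Transfer speeds (vis-viva v² = GM(2/r − 1/a_t)): v₁ᵗ = 2.73244e+06 m/s, v₂ᵗ = 910815 m/s.
(a) ΔV₁ = |v₁ᵗ − v₁| ≈ 5.014e+05 m/s = 501.4 km/s.
(b) ΔV₂ = |v₂ − v₂ᵗ| ≈ 3.773e+05 m/s = 377.3 km/s.
(c) ΔV_total = ΔV₁ + ΔV₂ ≈ 8.787e+05 m/s = 878.7 km/s.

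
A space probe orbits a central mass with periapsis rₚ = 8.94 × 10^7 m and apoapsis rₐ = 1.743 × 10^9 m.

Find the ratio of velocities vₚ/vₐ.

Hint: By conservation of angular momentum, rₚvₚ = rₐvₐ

Conservation of angular momentum gives rₚvₚ = rₐvₐ, so vₚ/vₐ = rₐ/rₚ.
vₚ/vₐ = 1.743e+09 / 8.94e+07 ≈ 19.5.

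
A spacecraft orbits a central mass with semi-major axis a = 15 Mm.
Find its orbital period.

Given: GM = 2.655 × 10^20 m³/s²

Convert to SI: a = 15 Mm = 1.5e+07 m.
Kepler's third law: T = 2π √(a³ / GM).
Substituting a = 1.5e+07 m and GM = 2.655e+20 m³/s²:
T = 2π √((1.5e+07)³ / 2.655e+20) s
T ≈ 22.4 s = 22.4 seconds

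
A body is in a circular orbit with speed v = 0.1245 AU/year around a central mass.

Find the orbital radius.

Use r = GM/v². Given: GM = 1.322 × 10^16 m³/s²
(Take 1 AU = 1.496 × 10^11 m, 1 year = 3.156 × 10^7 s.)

Convert to SI: v = 0.1245 AU/year = 590.152 m/s.
For a circular orbit, v² = GM / r, so r = GM / v².
r = 1.322e+16 / (590.152)² m ≈ 3.796e+10 m = 0.2537 AU.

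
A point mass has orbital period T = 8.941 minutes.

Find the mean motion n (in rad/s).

Convert to SI: T = 8.941 minutes = 536.46 s.
n = 2π / T.
n = 2π / 536.46 s ≈ 0.01171 rad/s.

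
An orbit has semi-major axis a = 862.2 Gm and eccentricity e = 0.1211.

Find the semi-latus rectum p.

Convert to SI: a = 862.2 Gm = 8.622e+11 m.
p = a (1 − e²).
p = 8.622e+11 · (1 − (0.1211)²) = 8.622e+11 · 0.985335 ≈ 8.496e+11 m = 849.6 Gm.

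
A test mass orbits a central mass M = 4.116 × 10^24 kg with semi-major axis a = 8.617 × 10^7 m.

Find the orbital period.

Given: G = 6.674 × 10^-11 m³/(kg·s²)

GM = G · M = 6.674e-11 · 4.116e+24 = 2.74702e+14 m³/s².
Kepler's third law: T = 2π √(a³ / GM).
Substituting a = 8.617e+07 m and GM = 2.74702e+14 m³/s²:
T = 2π √((8.617e+07)³ / 2.74702e+14) s
T ≈ 3.032e+05 s = 3.51 days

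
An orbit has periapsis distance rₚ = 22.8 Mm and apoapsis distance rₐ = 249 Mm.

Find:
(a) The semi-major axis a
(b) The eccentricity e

Convert to SI: rₚ = 22.8 Mm = 2.28e+07 m; rₐ = 249 Mm = 2.49e+08 m.
(a) a = (rₚ + rₐ) / 2 = (2.28e+07 + 2.49e+08) / 2 ≈ 1.359e+08 m = 135.9 Mm.
(b) e = (rₐ − rₚ) / (rₐ + rₚ) = (2.49e+08 − 2.28e+07) / (2.49e+08 + 2.28e+07) ≈ 0.8322.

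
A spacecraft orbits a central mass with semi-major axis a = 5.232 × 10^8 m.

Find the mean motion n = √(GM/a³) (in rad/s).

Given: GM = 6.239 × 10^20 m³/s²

n = √(GM / a³).
n = √(6.239e+20 / (5.232e+08)³) rad/s ≈ 0.002087 rad/s.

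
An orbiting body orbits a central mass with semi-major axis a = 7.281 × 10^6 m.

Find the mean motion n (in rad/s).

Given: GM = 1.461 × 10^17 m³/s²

n = √(GM / a³).
n = √(1.461e+17 / (7.281e+06)³) rad/s ≈ 0.01946 rad/s.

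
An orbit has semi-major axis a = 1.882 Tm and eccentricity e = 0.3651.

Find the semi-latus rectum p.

Convert to SI: a = 1.882 Tm = 1.882e+12 m.
p = a (1 − e²).
p = 1.882e+12 · (1 − (0.3651)²) = 1.882e+12 · 0.866702 ≈ 1.631e+12 m = 1.631 Tm.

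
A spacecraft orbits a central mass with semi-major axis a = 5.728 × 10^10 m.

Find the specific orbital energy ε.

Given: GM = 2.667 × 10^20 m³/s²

ε = −GM / (2a).
ε = −2.667e+20 / (2 · 5.728e+10) J/kg ≈ -2.328e+09 J/kg = -2.328 GJ/kg.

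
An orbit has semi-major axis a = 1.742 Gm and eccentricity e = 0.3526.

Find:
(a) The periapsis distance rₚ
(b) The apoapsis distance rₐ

Convert to SI: a = 1.742 Gm = 1.742e+09 m.
(a) rₚ = a(1 − e) = 1.742e+09 · (1 − 0.3526) = 1.742e+09 · 0.6474 ≈ 1.128e+09 m = 1.128 Gm.
(b) rₐ = a(1 + e) = 1.742e+09 · (1 + 0.3526) = 1.742e+09 · 1.3526 ≈ 2.356e+09 m = 2.356 Gm.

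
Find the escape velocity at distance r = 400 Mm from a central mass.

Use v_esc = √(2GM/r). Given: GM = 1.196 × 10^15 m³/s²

Convert to SI: r = 400 Mm = 4e+08 m.
Escape velocity comes from setting total energy to zero: ½v² − GM/r = 0 ⇒ v_esc = √(2GM / r).
v_esc = √(2 · 1.196e+15 / 4e+08) m/s ≈ 2445 m/s = 2.445 km/s.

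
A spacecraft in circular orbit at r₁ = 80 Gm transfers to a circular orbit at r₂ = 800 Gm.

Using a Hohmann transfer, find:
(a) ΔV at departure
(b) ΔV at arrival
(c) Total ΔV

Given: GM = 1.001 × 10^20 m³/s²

Convert to SI: r₁ = 80 Gm = 8e+10 m; r₂ = 800 Gm = 8e+11 m.
Transfer semi-major axis: a_t = (r₁ + r₂)/2 = (8e+10 + 8e+11)/2 = 4.4e+11 m.
Circular speeds: v₁ = √(GM/r₁) = 35373 m/s, v₂ = √(GM/r₂) = 11185.9 m/s.
Transfer speeds (vis-viva v² = GM(2/r − 1/a_t)): v₁ᵗ = 47697 m/s, v₂ᵗ = 4769.7 m/s.
(a) ΔV₁ = |v₁ᵗ − v₁| ≈ 1.232e+04 m/s = 12.32 km/s.
(b) ΔV₂ = |v₂ − v₂ᵗ| ≈ 6416 m/s = 6.416 km/s.
(c) ΔV_total = ΔV₁ + ΔV₂ ≈ 1.874e+04 m/s = 18.74 km/s.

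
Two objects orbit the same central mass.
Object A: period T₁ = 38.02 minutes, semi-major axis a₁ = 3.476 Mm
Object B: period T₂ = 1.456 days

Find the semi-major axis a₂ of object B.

Convert to SI: T₁ = 38.02 minutes = 2281.2 s; a₁ = 3.476 Mm = 3.476e+06 m; T₂ = 1.456 days = 125798 s.
Kepler's third law: (T₁/T₂)² = (a₁/a₂)³ ⇒ a₂ = a₁ · (T₂/T₁)^(2/3).
T₂/T₁ = 125798 / 2281.2 = 55.1457.
a₂ = 3.476e+06 · (55.1457)^(2/3) m ≈ 5.036e+07 m = 50.36 Mm.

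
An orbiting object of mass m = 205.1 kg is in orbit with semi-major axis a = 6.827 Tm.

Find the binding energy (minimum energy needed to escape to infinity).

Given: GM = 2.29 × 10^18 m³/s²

Convert to SI: a = 6.827 Tm = 6.827e+12 m.
Total orbital energy is E = −GMm/(2a); binding energy is E_bind = −E = GMm/(2a).
E_bind = 2.29e+18 · 205.1 / (2 · 6.827e+12) J ≈ 3.44e+07 J = 34.4 MJ.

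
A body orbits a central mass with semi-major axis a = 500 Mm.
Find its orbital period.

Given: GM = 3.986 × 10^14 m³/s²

Convert to SI: a = 500 Mm = 5e+08 m.
Kepler's third law: T = 2π √(a³ / GM).
Substituting a = 5e+08 m and GM = 3.986e+14 m³/s²:
T = 2π √((5e+08)³ / 3.986e+14) s
T ≈ 3.519e+06 s = 40.72 days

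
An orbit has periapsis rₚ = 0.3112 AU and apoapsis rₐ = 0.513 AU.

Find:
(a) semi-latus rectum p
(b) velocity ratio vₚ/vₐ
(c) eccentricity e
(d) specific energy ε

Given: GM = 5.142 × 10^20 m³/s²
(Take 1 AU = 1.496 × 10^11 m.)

Convert to SI: rₚ = 0.3112 AU = 4.65555e+10 m; rₐ = 0.513 AU = 7.67448e+10 m.
(a) From a = (rₚ + rₐ)/2 = 6.16502e+10 m and e = (rₐ − rₚ)/(rₐ + rₚ) = 0.244843, p = a(1 − e²) = 6.16502e+10 · (1 − (0.244843)²) ≈ 5.795e+10 m
(b) Conservation of angular momentum (rₚvₚ = rₐvₐ) gives vₚ/vₐ = rₐ/rₚ = 7.67448e+10/4.65555e+10 ≈ 1.648
(c) e = (rₐ − rₚ)/(rₐ + rₚ) = (7.67448e+10 − 4.65555e+10)/(7.67448e+10 + 4.65555e+10) ≈ 0.2448
(d) With a = (rₚ + rₐ)/2 = 6.16502e+10 m, ε = −GM/(2a) = −5.142e+20/(2 · 6.16502e+10) J/kg ≈ -4.17e+09 J/kg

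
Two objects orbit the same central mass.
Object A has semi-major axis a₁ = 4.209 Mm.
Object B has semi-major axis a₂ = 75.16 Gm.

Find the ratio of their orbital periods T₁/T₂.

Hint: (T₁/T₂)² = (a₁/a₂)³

Convert to SI: a₁ = 4.209 Mm = 4.209e+06 m; a₂ = 75.16 Gm = 7.516e+10 m.
From Kepler's third law, (T₁/T₂)² = (a₁/a₂)³, so T₁/T₂ = (a₁/a₂)^(3/2).
a₁/a₂ = 4.209e+06 / 7.516e+10 = 5.60005e-05.
T₁/T₂ = (5.60005e-05)^(3/2) ≈ 4.191e-07.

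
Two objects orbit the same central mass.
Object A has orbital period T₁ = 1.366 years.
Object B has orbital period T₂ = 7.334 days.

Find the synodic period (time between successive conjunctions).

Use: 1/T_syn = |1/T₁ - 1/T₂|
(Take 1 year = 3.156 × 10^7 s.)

Convert to SI: T₁ = 1.366 years = 4.3111e+07 s; T₂ = 7.334 days = 633658 s.
T_syn = |T₁ · T₂ / (T₁ − T₂)|.
T_syn = |4.3111e+07 · 633658 / (4.3111e+07 − 633658)| s ≈ 6.431e+05 s = 7.443 days.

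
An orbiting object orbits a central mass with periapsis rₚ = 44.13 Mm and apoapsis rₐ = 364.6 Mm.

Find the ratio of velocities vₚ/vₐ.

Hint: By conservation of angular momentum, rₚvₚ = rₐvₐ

Convert to SI: rₚ = 44.13 Mm = 4.413e+07 m; rₐ = 364.6 Mm = 3.646e+08 m.
Conservation of angular momentum gives rₚvₚ = rₐvₐ, so vₚ/vₐ = rₐ/rₚ.
vₚ/vₐ = 3.646e+08 / 4.413e+07 ≈ 8.262.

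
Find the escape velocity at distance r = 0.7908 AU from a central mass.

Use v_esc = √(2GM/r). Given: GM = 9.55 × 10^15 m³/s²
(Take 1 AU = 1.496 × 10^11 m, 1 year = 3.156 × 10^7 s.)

Convert to SI: r = 0.7908 AU = 1.18304e+11 m.
Escape velocity comes from setting total energy to zero: ½v² − GM/r = 0 ⇒ v_esc = √(2GM / r).
v_esc = √(2 · 9.55e+15 / 1.18304e+11) m/s ≈ 401.8 m/s = 0.08477 AU/year.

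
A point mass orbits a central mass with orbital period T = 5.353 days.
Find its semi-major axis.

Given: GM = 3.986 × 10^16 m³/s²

Convert to SI: T = 5.353 days = 462499 s.
Invert Kepler's third law: a = (GM · T² / (4π²))^(1/3).
Substituting T = 462499 s and GM = 3.986e+16 m³/s²:
a = (3.986e+16 · (462499)² / (4π²))^(1/3) m
a ≈ 6e+08 m = 600 Mm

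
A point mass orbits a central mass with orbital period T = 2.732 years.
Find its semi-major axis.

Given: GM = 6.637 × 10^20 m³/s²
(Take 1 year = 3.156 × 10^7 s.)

Convert to SI: T = 2.732 years = 8.62219e+07 s.
Invert Kepler's third law: a = (GM · T² / (4π²))^(1/3).
Substituting T = 8.62219e+07 s and GM = 6.637e+20 m³/s²:
a = (6.637e+20 · (8.62219e+07)² / (4π²))^(1/3) m
a ≈ 5e+11 m = 500 Gm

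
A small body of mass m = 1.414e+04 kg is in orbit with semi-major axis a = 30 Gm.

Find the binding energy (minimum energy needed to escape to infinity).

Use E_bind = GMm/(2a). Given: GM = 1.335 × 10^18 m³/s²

Convert to SI: a = 30 Gm = 3e+10 m.
Total orbital energy is E = −GMm/(2a); binding energy is E_bind = −E = GMm/(2a).
E_bind = 1.335e+18 · 1.414e+04 / (2 · 3e+10) J ≈ 3.146e+11 J = 314.6 GJ.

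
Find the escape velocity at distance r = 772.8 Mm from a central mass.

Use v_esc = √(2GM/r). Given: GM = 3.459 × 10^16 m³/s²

Convert to SI: r = 772.8 Mm = 7.728e+08 m.
Escape velocity comes from setting total energy to zero: ½v² − GM/r = 0 ⇒ v_esc = √(2GM / r).
v_esc = √(2 · 3.459e+16 / 7.728e+08) m/s ≈ 9461 m/s = 9.461 km/s.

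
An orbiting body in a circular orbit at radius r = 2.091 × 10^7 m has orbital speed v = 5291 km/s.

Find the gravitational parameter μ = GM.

Convert to SI: v = 5291 km/s = 5.291e+06 m/s.
For a circular orbit v² = GM/r, so GM = v² · r.
GM = (5.291e+06)² · 2.091e+07 m³/s² ≈ 5.854e+20 m³/s² = 5.854 × 10^20 m³/s².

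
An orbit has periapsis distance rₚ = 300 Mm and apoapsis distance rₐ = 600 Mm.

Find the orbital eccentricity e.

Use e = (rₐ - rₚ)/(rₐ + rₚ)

Convert to SI: rₚ = 300 Mm = 3e+08 m; rₐ = 600 Mm = 6e+08 m.
e = (rₐ − rₚ) / (rₐ + rₚ).
e = (6e+08 − 3e+08) / (6e+08 + 3e+08) = 3e+08 / 9e+08 ≈ 0.3333.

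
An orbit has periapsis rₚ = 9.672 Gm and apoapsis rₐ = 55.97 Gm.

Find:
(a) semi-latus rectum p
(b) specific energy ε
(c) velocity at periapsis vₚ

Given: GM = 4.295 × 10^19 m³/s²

Convert to SI: rₚ = 9.672 Gm = 9.672e+09 m; rₐ = 55.97 Gm = 5.597e+10 m.
(a) From a = (rₚ + rₐ)/2 = 3.2821e+10 m and e = (rₐ − rₚ)/(rₐ + rₚ) = 0.705311, p = a(1 − e²) = 3.2821e+10 · (1 − (0.705311)²) ≈ 1.649e+10 m
(b) With a = (rₚ + rₐ)/2 = 3.2821e+10 m, ε = −GM/(2a) = −4.295e+19/(2 · 3.2821e+10) J/kg ≈ -6.543e+08 J/kg
(c) With a = (rₚ + rₐ)/2 = 3.2821e+10 m, vₚ = √(GM (2/rₚ − 1/a)) = √(4.295e+19 · (2/9.672e+09 − 1/3.2821e+10)) m/s ≈ 8.702e+04 m/s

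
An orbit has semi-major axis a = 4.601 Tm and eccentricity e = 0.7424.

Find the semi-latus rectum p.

Convert to SI: a = 4.601 Tm = 4.601e+12 m.
p = a (1 − e²).
p = 4.601e+12 · (1 − (0.7424)²) = 4.601e+12 · 0.448842 ≈ 2.065e+12 m = 2.065 Tm.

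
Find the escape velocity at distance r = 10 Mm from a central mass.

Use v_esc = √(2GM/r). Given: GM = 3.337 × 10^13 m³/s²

Convert to SI: r = 10 Mm = 1e+07 m.
Escape velocity comes from setting total energy to zero: ½v² − GM/r = 0 ⇒ v_esc = √(2GM / r).
v_esc = √(2 · 3.337e+13 / 1e+07) m/s ≈ 2583 m/s = 2.583 km/s.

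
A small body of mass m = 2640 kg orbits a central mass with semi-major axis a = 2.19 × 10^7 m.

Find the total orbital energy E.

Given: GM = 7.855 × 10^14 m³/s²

E = −GMm / (2a).
E = −7.855e+14 · 2640 / (2 · 2.19e+07) J ≈ -4.735e+10 J = -47.35 GJ.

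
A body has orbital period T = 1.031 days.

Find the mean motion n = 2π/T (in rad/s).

Convert to SI: T = 1.031 days = 89078.4 s.
n = 2π / T.
n = 2π / 89078.4 s ≈ 7.054e-05 rad/s.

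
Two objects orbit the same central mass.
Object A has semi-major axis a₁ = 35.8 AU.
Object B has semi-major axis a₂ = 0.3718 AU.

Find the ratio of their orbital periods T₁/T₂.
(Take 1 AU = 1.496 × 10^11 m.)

Convert to SI: a₁ = 35.8 AU = 5.35568e+12 m; a₂ = 0.3718 AU = 5.56213e+10 m.
From Kepler's third law, (T₁/T₂)² = (a₁/a₂)³, so T₁/T₂ = (a₁/a₂)^(3/2).
a₁/a₂ = 5.35568e+12 / 5.56213e+10 = 96.2883.
T₁/T₂ = (96.2883)^(3/2) ≈ 944.8.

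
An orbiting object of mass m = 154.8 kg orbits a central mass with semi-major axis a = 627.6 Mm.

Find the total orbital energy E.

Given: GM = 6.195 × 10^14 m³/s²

Convert to SI: a = 627.6 Mm = 6.276e+08 m.
E = −GMm / (2a).
E = −6.195e+14 · 154.8 / (2 · 6.276e+08) J ≈ -7.64e+07 J = -76.4 MJ.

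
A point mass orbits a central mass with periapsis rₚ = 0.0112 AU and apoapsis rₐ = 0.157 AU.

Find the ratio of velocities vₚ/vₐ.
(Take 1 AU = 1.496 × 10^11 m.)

Convert to SI: rₚ = 0.0112 AU = 1.67552e+09 m; rₐ = 0.157 AU = 2.34872e+10 m.
Conservation of angular momentum gives rₚvₚ = rₐvₐ, so vₚ/vₐ = rₐ/rₚ.
vₚ/vₐ = 2.34872e+10 / 1.67552e+09 ≈ 14.02.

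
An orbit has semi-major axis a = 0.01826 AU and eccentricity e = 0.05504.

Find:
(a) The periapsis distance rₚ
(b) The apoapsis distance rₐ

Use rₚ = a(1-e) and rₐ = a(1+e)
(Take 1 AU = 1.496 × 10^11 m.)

Convert to SI: a = 0.01826 AU = 2.7317e+09 m.
(a) rₚ = a(1 − e) = 2.7317e+09 · (1 − 0.05504) = 2.7317e+09 · 0.94496 ≈ 2.581e+09 m = 0.01725 AU.
(b) rₐ = a(1 + e) = 2.7317e+09 · (1 + 0.05504) = 2.7317e+09 · 1.05504 ≈ 2.882e+09 m = 0.01927 AU.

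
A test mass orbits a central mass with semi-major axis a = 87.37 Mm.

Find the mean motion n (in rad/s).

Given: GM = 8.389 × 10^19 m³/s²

Convert to SI: a = 87.37 Mm = 8.737e+07 m.
n = √(GM / a³).
n = √(8.389e+19 / (8.737e+07)³) rad/s ≈ 0.01122 rad/s.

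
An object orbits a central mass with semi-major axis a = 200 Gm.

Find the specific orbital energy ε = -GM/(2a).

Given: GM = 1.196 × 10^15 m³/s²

Convert to SI: a = 200 Gm = 2e+11 m.
ε = −GM / (2a).
ε = −1.196e+15 / (2 · 2e+11) J/kg ≈ -2990 J/kg = -2.99 kJ/kg.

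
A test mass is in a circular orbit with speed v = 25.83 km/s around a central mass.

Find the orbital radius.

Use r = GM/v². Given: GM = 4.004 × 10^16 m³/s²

Convert to SI: v = 25.83 km/s = 25830 m/s.
For a circular orbit, v² = GM / r, so r = GM / v².
r = 4.004e+16 / (25830)² m ≈ 6.001e+07 m = 60.01 Mm.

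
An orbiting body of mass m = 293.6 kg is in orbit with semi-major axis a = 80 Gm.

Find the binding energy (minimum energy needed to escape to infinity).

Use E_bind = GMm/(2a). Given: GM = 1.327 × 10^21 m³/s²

Convert to SI: a = 80 Gm = 8e+10 m.
Total orbital energy is E = −GMm/(2a); binding energy is E_bind = −E = GMm/(2a).
E_bind = 1.327e+21 · 293.6 / (2 · 8e+10) J ≈ 2.435e+12 J = 2.435 TJ.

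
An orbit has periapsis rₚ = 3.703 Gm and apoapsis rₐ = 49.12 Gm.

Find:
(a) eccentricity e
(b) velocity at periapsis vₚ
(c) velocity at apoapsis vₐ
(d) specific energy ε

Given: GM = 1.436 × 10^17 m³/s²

Convert to SI: rₚ = 3.703 Gm = 3.703e+09 m; rₐ = 49.12 Gm = 4.912e+10 m.
(a) e = (rₐ − rₚ)/(rₐ + rₚ) = (4.912e+10 − 3.703e+09)/(4.912e+10 + 3.703e+09) ≈ 0.8598
(b) With a = (rₚ + rₐ)/2 = 2.64115e+10 m, vₚ = √(GM (2/rₚ − 1/a)) = √(1.436e+17 · (2/3.703e+09 − 1/2.64115e+10)) m/s ≈ 8492 m/s
(c) With a = (rₚ + rₐ)/2 = 2.64115e+10 m, vₐ = √(GM (2/rₐ − 1/a)) = √(1.436e+17 · (2/4.912e+10 − 1/2.64115e+10)) m/s ≈ 640.2 m/s
(d) With a = (rₚ + rₐ)/2 = 2.64115e+10 m, ε = −GM/(2a) = −1.436e+17/(2 · 2.64115e+10) J/kg ≈ -2.719e+06 J/kg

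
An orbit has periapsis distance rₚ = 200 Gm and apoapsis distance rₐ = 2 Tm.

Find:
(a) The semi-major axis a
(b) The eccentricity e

Convert to SI: rₚ = 200 Gm = 2e+11 m; rₐ = 2 Tm = 2e+12 m.
(a) a = (rₚ + rₐ) / 2 = (2e+11 + 2e+12) / 2 ≈ 1.1e+12 m = 1.1 Tm.
(b) e = (rₐ − rₚ) / (rₐ + rₚ) = (2e+12 − 2e+11) / (2e+12 + 2e+11) ≈ 0.8182.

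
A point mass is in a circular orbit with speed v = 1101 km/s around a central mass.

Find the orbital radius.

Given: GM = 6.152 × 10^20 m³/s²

Convert to SI: v = 1101 km/s = 1.101e+06 m/s.
For a circular orbit, v² = GM / r, so r = GM / v².
r = 6.152e+20 / (1.101e+06)² m ≈ 5.075e+08 m = 507.5 Mm.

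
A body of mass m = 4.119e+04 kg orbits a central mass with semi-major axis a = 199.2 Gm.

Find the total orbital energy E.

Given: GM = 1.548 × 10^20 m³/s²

Convert to SI: a = 199.2 Gm = 1.992e+11 m.
E = −GMm / (2a).
E = −1.548e+20 · 4.119e+04 / (2 · 1.992e+11) J ≈ -1.6e+13 J = -16 TJ.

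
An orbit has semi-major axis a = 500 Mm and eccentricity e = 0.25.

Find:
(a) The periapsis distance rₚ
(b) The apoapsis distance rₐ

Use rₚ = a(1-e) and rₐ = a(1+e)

Convert to SI: a = 500 Mm = 5e+08 m.
(a) rₚ = a(1 − e) = 5e+08 · (1 − 0.25) = 5e+08 · 0.75 ≈ 3.75e+08 m = 375 Mm.
(b) rₐ = a(1 + e) = 5e+08 · (1 + 0.25) = 5e+08 · 1.25 ≈ 6.25e+08 m = 625 Mm.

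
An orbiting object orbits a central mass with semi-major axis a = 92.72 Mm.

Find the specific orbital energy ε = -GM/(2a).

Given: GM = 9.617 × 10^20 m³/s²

Convert to SI: a = 92.72 Mm = 9.272e+07 m.
ε = −GM / (2a).
ε = −9.617e+20 / (2 · 9.272e+07) J/kg ≈ -5.186e+12 J/kg = -5186 GJ/kg.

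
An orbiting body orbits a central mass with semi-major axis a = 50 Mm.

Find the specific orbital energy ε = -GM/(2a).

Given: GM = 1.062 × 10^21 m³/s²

Convert to SI: a = 50 Mm = 5e+07 m.
ε = −GM / (2a).
ε = −1.062e+21 / (2 · 5e+07) J/kg ≈ -1.062e+13 J/kg = -1.062e+04 GJ/kg.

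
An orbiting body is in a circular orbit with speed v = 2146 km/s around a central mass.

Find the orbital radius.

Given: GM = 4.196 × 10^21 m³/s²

Convert to SI: v = 2146 km/s = 2.146e+06 m/s.
For a circular orbit, v² = GM / r, so r = GM / v².
r = 4.196e+21 / (2.146e+06)² m ≈ 9.111e+08 m = 9.111 × 10^8 m.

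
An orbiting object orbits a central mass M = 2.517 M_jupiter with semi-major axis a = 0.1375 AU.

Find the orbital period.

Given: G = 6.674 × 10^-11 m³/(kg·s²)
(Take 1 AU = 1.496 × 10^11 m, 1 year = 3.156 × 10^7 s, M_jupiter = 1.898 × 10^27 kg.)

Convert to SI: a = 0.1375 AU = 2.057e+10 m; M = 2.517 M_jupiter = 4.77727e+27 kg.
GM = G · M = 6.674e-11 · 4.77727e+27 = 3.18835e+17 m³/s².
Kepler's third law: T = 2π √(a³ / GM).
Substituting a = 2.057e+10 m and GM = 3.18835e+17 m³/s²:
T = 2π √((2.057e+10)³ / 3.18835e+17) s
T ≈ 3.283e+07 s = 1.04 years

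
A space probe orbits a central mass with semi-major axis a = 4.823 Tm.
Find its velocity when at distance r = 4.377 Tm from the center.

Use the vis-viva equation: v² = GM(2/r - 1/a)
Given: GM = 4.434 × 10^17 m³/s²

Convert to SI: a = 4.823 Tm = 4.823e+12 m; r = 4.377 Tm = 4.377e+12 m.
Vis-viva: v = √(GM · (2/r − 1/a)).
2/r − 1/a = 2/4.377e+12 − 1/4.823e+12 = 2.49594e-13 m⁻¹.
v = √(4.434e+17 · 2.49594e-13) m/s ≈ 332.7 m/s = 332.7 m/s.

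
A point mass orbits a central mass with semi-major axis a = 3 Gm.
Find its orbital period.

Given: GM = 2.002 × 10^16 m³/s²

Convert to SI: a = 3 Gm = 3e+09 m.
Kepler's third law: T = 2π √(a³ / GM).
Substituting a = 3e+09 m and GM = 2.002e+16 m³/s²:
T = 2π √((3e+09)³ / 2.002e+16) s
T ≈ 7.297e+06 s = 84.45 days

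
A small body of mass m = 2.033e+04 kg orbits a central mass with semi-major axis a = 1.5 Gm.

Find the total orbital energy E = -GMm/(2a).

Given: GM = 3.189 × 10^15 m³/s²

Convert to SI: a = 1.5 Gm = 1.5e+09 m.
E = −GMm / (2a).
E = −3.189e+15 · 2.033e+04 / (2 · 1.5e+09) J ≈ -2.161e+10 J = -21.61 GJ.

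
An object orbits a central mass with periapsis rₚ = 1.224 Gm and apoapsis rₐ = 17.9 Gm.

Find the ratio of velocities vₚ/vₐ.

Convert to SI: rₚ = 1.224 Gm = 1.224e+09 m; rₐ = 17.9 Gm = 1.79e+10 m.
Conservation of angular momentum gives rₚvₚ = rₐvₐ, so vₚ/vₐ = rₐ/rₚ.
vₚ/vₐ = 1.79e+10 / 1.224e+09 ≈ 14.62.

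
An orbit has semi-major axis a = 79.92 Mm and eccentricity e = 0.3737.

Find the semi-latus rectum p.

Convert to SI: a = 79.92 Mm = 7.992e+07 m.
p = a (1 − e²).
p = 7.992e+07 · (1 − (0.3737)²) = 7.992e+07 · 0.860348 ≈ 6.876e+07 m = 68.76 Mm.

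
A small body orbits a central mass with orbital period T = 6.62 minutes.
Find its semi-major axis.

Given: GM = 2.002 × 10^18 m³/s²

Convert to SI: T = 6.62 minutes = 397.2 s.
Invert Kepler's third law: a = (GM · T² / (4π²))^(1/3).
Substituting T = 397.2 s and GM = 2.002e+18 m³/s²:
a = (2.002e+18 · (397.2)² / (4π²))^(1/3) m
a ≈ 2e+07 m = 20 Mm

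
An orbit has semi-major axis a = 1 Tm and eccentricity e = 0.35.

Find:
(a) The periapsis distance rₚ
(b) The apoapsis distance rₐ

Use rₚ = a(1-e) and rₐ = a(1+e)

Convert to SI: a = 1 Tm = 1e+12 m.
(a) rₚ = a(1 − e) = 1e+12 · (1 − 0.35) = 1e+12 · 0.65 ≈ 6.5e+11 m = 650 Gm.
(b) rₐ = a(1 + e) = 1e+12 · (1 + 0.35) = 1e+12 · 1.35 ≈ 1.35e+12 m = 1.35 Tm.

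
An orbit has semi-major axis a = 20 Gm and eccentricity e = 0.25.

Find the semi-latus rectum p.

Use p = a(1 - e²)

Convert to SI: a = 20 Gm = 2e+10 m.
p = a (1 − e²).
p = 2e+10 · (1 − (0.25)²) = 2e+10 · 0.9375 ≈ 1.875e+10 m = 18.75 Gm.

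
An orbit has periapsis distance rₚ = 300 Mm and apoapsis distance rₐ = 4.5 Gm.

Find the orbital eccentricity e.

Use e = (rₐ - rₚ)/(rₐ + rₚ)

Convert to SI: rₚ = 300 Mm = 3e+08 m; rₐ = 4.5 Gm = 4.5e+09 m.
e = (rₐ − rₚ) / (rₐ + rₚ).
e = (4.5e+09 − 3e+08) / (4.5e+09 + 3e+08) = 4.2e+09 / 4.8e+09 ≈ 0.875.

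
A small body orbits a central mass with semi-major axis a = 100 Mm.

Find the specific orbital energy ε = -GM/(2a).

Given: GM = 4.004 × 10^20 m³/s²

Convert to SI: a = 100 Mm = 1e+08 m.
ε = −GM / (2a).
ε = −4.004e+20 / (2 · 1e+08) J/kg ≈ -2.002e+12 J/kg = -2002 GJ/kg.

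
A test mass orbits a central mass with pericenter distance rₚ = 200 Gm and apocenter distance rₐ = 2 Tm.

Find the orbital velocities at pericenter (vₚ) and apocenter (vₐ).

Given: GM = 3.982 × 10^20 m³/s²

Convert to SI: rₚ = 200 Gm = 2e+11 m; rₐ = 2 Tm = 2e+12 m.
Use the vis-viva equation v² = GM(2/r − 1/a) with a = (rₚ + rₐ)/2 = (2e+11 + 2e+12)/2 = 1.1e+12 m.
vₚ = √(GM · (2/rₚ − 1/a)) = √(3.982e+20 · (2/2e+11 − 1/1.1e+12)) m/s ≈ 6.017e+04 m/s = 60.17 km/s.
vₐ = √(GM · (2/rₐ − 1/a)) = √(3.982e+20 · (2/2e+12 − 1/1.1e+12)) m/s ≈ 6017 m/s = 6.017 km/s.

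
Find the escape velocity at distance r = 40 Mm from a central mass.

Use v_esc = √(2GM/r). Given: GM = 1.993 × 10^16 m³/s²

Convert to SI: r = 40 Mm = 4e+07 m.
Escape velocity comes from setting total energy to zero: ½v² − GM/r = 0 ⇒ v_esc = √(2GM / r).
v_esc = √(2 · 1.993e+16 / 4e+07) m/s ≈ 3.157e+04 m/s = 31.57 km/s.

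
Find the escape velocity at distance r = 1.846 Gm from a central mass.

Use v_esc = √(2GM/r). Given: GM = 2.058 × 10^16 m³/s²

Convert to SI: r = 1.846 Gm = 1.846e+09 m.
Escape velocity comes from setting total energy to zero: ½v² − GM/r = 0 ⇒ v_esc = √(2GM / r).
v_esc = √(2 · 2.058e+16 / 1.846e+09) m/s ≈ 4722 m/s = 4.722 km/s.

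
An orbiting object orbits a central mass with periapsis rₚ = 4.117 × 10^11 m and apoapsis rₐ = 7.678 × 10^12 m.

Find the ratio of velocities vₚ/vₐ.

Conservation of angular momentum gives rₚvₚ = rₐvₐ, so vₚ/vₐ = rₐ/rₚ.
vₚ/vₐ = 7.678e+12 / 4.117e+11 ≈ 18.65.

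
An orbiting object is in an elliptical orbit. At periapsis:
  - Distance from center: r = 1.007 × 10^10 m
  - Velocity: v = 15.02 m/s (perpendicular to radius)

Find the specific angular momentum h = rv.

With v perpendicular to r, h = r · v.
h = 1.007e+10 · 15.02 m²/s ≈ 1.513e+11 m²/s.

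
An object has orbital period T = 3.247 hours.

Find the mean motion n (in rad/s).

Convert to SI: T = 3.247 hours = 11689.2 s.
n = 2π / T.
n = 2π / 11689.2 s ≈ 0.0005375 rad/s.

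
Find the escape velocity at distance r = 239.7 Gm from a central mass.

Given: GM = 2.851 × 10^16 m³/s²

Convert to SI: r = 239.7 Gm = 2.397e+11 m.
Escape velocity comes from setting total energy to zero: ½v² − GM/r = 0 ⇒ v_esc = √(2GM / r).
v_esc = √(2 · 2.851e+16 / 2.397e+11) m/s ≈ 487.7 m/s = 487.7 m/s.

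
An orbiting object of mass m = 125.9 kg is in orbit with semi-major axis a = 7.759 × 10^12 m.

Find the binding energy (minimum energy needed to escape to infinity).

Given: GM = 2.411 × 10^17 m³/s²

Total orbital energy is E = −GMm/(2a); binding energy is E_bind = −E = GMm/(2a).
E_bind = 2.411e+17 · 125.9 / (2 · 7.759e+12) J ≈ 1.956e+06 J = 1.956 MJ.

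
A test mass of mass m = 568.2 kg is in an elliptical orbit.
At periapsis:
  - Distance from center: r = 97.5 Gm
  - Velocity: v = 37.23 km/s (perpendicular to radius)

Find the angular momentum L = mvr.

Convert to SI: r = 97.5 Gm = 9.75e+10 m; v = 37.23 km/s = 37230 m/s.
Since v is perpendicular to r, L = m · v · r.
L = 568.2 · 37230 · 9.75e+10 kg·m²/s ≈ 2.063e+18 kg·m²/s.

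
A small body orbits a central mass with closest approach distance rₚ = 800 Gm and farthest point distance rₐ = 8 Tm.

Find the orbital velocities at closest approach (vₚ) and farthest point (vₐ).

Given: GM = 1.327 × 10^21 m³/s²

Convert to SI: rₚ = 800 Gm = 8e+11 m; rₐ = 8 Tm = 8e+12 m.
Use the vis-viva equation v² = GM(2/r − 1/a) with a = (rₚ + rₐ)/2 = (8e+11 + 8e+12)/2 = 4.4e+12 m.
vₚ = √(GM · (2/rₚ − 1/a)) = √(1.327e+21 · (2/8e+11 − 1/4.4e+12)) m/s ≈ 5.492e+04 m/s = 54.92 km/s.
vₐ = √(GM · (2/rₐ − 1/a)) = √(1.327e+21 · (2/8e+12 − 1/4.4e+12)) m/s ≈ 5492 m/s = 5.492 km/s.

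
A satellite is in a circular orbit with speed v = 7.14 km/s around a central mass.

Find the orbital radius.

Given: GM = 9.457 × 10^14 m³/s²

Convert to SI: v = 7.14 km/s = 7140 m/s.
For a circular orbit, v² = GM / r, so r = GM / v².
r = 9.457e+14 / (7140)² m ≈ 1.855e+07 m = 18.55 Mm.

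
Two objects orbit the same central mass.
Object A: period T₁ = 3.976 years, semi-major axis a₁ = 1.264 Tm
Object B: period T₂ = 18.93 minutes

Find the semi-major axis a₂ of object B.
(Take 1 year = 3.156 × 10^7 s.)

Convert to SI: T₁ = 3.976 years = 1.25483e+08 s; a₁ = 1.264 Tm = 1.264e+12 m; T₂ = 18.93 minutes = 1135.8 s.
Kepler's third law: (T₁/T₂)² = (a₁/a₂)³ ⇒ a₂ = a₁ · (T₂/T₁)^(2/3).
T₂/T₁ = 1135.8 / 1.25483e+08 = 9.05146e-06.
a₂ = 1.264e+12 · (9.05146e-06)^(2/3) m ≈ 5.49e+08 m = 549 Mm.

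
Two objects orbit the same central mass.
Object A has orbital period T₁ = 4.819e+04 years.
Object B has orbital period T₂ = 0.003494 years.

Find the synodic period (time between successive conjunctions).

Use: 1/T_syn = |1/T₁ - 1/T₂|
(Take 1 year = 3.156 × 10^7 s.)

Convert to SI: T₁ = 4.819e+04 years = 1.52088e+12 s; T₂ = 0.003494 years = 110271 s.
T_syn = |T₁ · T₂ / (T₁ − T₂)|.
T_syn = |1.52088e+12 · 110271 / (1.52088e+12 − 110271)| s ≈ 1.103e+05 s = 0.003494 years.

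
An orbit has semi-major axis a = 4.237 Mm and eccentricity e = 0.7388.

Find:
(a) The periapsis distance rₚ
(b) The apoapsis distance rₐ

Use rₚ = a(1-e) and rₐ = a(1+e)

Convert to SI: a = 4.237 Mm = 4.237e+06 m.
(a) rₚ = a(1 − e) = 4.237e+06 · (1 − 0.7388) = 4.237e+06 · 0.2612 ≈ 1.107e+06 m = 1.107 Mm.
(b) rₐ = a(1 + e) = 4.237e+06 · (1 + 0.7388) = 4.237e+06 · 1.7388 ≈ 7.367e+06 m = 7.367 Mm.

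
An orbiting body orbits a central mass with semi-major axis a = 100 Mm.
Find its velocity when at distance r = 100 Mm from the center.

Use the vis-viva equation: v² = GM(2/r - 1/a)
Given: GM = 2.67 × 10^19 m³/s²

Convert to SI: a = 100 Mm = 1e+08 m; r = 100 Mm = 1e+08 m.
Vis-viva: v = √(GM · (2/r − 1/a)).
2/r − 1/a = 2/1e+08 − 1/1e+08 = 1e-08 m⁻¹.
v = √(2.67e+19 · 1e-08) m/s ≈ 5.167e+05 m/s = 516.7 km/s.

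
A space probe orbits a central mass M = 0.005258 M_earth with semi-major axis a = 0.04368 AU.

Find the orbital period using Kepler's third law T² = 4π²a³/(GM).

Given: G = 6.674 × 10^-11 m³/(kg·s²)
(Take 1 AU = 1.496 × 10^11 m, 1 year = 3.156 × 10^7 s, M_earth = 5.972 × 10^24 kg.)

Convert to SI: a = 0.04368 AU = 6.53453e+09 m; M = 0.005258 M_earth = 3.14008e+22 kg.
GM = G · M = 6.674e-11 · 3.14008e+22 = 2.09569e+12 m³/s².
Kepler's third law: T = 2π √(a³ / GM).
Substituting a = 6.53453e+09 m and GM = 2.09569e+12 m³/s²:
T = 2π √((6.53453e+09)³ / 2.09569e+12) s
T ≈ 2.293e+09 s = 72.64 years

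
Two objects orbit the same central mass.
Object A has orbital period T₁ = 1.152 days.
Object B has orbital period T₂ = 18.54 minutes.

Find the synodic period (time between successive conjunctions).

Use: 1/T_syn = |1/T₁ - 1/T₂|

Convert to SI: T₁ = 1.152 days = 99532.8 s; T₂ = 18.54 minutes = 1112.4 s.
T_syn = |T₁ · T₂ / (T₁ − T₂)|.
T_syn = |99532.8 · 1112.4 / (99532.8 − 1112.4)| s ≈ 1125 s = 18.75 minutes.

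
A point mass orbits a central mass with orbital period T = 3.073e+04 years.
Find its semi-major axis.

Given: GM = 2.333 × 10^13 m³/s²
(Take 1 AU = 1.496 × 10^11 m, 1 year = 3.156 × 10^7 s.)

Convert to SI: T = 3.073e+04 years = 9.69839e+11 s.
Invert Kepler's third law: a = (GM · T² / (4π²))^(1/3).
Substituting T = 9.69839e+11 s and GM = 2.333e+13 m³/s²:
a = (2.333e+13 · (9.69839e+11)² / (4π²))^(1/3) m
a ≈ 8.222e+11 m = 5.496 AU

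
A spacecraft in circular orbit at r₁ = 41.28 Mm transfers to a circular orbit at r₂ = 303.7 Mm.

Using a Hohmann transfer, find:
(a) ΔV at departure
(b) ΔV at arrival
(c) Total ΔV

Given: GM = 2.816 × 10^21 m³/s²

Convert to SI: r₁ = 41.28 Mm = 4.128e+07 m; r₂ = 303.7 Mm = 3.037e+08 m.
Transfer semi-major axis: a_t = (r₁ + r₂)/2 = (4.128e+07 + 3.037e+08)/2 = 1.7249e+08 m.
Circular speeds: v₁ = √(GM/r₁) = 8.25936e+06 m/s, v₂ = √(GM/r₂) = 3.04505e+06 m/s.
Transfer speeds (vis-viva v² = GM(2/r − 1/a_t)): v₁ᵗ = 1.09594e+07 m/s, v₂ᵗ = 1.48964e+06 m/s.
(a) ΔV₁ = |v₁ᵗ − v₁| ≈ 2.7e+06 m/s = 2700 km/s.
(b) ΔV₂ = |v₂ − v₂ᵗ| ≈ 1.555e+06 m/s = 1555 km/s.
(c) ΔV_total = ΔV₁ + ΔV₂ ≈ 4.255e+06 m/s = 4255 km/s.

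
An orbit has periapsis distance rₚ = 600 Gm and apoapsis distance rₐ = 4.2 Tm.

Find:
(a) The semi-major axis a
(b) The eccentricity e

Convert to SI: rₚ = 600 Gm = 6e+11 m; rₐ = 4.2 Tm = 4.2e+12 m.
(a) a = (rₚ + rₐ) / 2 = (6e+11 + 4.2e+12) / 2 ≈ 2.4e+12 m = 2.4 Tm.
(b) e = (rₐ − rₚ) / (rₐ + rₚ) = (4.2e+12 − 6e+11) / (4.2e+12 + 6e+11) ≈ 0.75.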